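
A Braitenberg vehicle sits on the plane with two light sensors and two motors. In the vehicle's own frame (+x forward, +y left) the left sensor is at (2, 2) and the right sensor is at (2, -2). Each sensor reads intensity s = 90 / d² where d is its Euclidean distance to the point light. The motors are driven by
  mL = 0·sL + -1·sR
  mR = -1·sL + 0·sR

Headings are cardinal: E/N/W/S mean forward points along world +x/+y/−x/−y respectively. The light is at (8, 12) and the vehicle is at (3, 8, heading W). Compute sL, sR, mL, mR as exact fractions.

left sensor world pos  = (1, 6); dL² = 85
right sensor world pos = (1, 10); dR² = 53
sL = 90/85 = 18/17
sR = 90/53 = 90/53
mL = 0·sL + -1·sR = -90/53
mR = -1·sL + 0·sR = -18/17

18/17 90/53 -90/53 -18/17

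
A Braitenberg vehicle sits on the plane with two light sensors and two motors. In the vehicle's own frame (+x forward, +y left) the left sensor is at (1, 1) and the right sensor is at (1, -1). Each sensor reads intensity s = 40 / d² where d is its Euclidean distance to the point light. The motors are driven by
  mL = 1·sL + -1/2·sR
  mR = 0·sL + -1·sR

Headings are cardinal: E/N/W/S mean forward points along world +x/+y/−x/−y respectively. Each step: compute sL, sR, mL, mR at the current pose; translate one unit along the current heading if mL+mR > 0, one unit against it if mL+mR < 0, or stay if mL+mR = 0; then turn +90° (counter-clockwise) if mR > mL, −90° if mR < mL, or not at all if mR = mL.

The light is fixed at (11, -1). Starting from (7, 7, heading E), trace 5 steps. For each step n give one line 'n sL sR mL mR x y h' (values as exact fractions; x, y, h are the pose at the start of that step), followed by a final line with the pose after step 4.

0 4/9 20/29 26/261 -20/29 7 7 E
1 8/13 8/17 84/221 -8/17 6 7 S
2 2/5 5/17 43/170 -5/17 6 8 W
3 8/25 40/109 372/2725 -40/109 7 8 N
4 4/9 20/29 26/261 -20/29 7 7 E
final 6 7 S

n=0: pose=(7,7,E); sL=4/9, sR=20/29; mL=26/261, mR=-20/29; mL+mR=-154/261 → advance -1; mR−mL=-206/261 → turn -1·90°
n=1: pose=(6,7,S); sL=8/13, sR=8/17; mL=84/221, mR=-8/17; mL+mR=-20/221 → advance -1; mR−mL=-188/221 → turn -1·90°
n=2: pose=(6,8,W); sL=2/5, sR=5/17; mL=43/170, mR=-5/17; mL+mR=-7/170 → advance -1; mR−mL=-93/170 → turn -1·90°
n=3: pose=(7,8,N); sL=8/25, sR=40/109; mL=372/2725, mR=-40/109; mL+mR=-628/2725 → advance -1; mR−mL=-1372/2725 → turn -1·90°
n=4: pose=(7,7,E); sL=4/9, sR=20/29; mL=26/261, mR=-20/29; mL+mR=-154/261 → advance -1; mR−mL=-206/261 → turn -1·90°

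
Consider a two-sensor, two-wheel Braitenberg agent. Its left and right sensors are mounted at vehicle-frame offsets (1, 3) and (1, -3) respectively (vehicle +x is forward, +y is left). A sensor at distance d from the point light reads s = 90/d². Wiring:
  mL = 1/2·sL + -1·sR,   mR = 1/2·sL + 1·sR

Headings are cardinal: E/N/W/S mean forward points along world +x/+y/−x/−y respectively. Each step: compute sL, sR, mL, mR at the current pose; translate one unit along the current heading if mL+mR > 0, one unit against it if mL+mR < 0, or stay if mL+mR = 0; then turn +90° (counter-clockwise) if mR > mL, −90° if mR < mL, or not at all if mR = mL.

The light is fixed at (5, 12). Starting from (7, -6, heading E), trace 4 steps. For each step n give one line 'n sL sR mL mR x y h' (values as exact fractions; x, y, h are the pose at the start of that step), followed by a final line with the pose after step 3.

n=0: pose=(7,-6,E); sL=5/13, sR=1/5; mL=-1/130, mR=51/130; mL+mR=5/13 → advance +1; mR−mL=2/5 → turn +1·90°
n=1: pose=(8,-6,N); sL=90/289, sR=18/65; mL=-2277/18785, mR=8127/18785; mL+mR=90/289 → advance +1; mR−mL=36/65 → turn +1·90°
n=2: pose=(8,-5,W); sL=45/202, sR=9/20; mL=-171/505, mR=567/1010; mL+mR=45/202 → advance +1; mR−mL=9/10 → turn +1·90°
n=3: pose=(7,-5,S); sL=90/349, sR=18/65; mL=-3357/22685, mR=9207/22685; mL+mR=90/349 → advance +1; mR−mL=36/65 → turn +1·90°

0 5/13 1/5 -1/130 51/130 7 -6 E
1 90/289 18/65 -2277/18785 8127/18785 8 -6 N
2 45/202 9/20 -171/505 567/1010 8 -5 W
3 90/349 18/65 -3357/22685 9207/22685 7 -5 S
final 7 -6 E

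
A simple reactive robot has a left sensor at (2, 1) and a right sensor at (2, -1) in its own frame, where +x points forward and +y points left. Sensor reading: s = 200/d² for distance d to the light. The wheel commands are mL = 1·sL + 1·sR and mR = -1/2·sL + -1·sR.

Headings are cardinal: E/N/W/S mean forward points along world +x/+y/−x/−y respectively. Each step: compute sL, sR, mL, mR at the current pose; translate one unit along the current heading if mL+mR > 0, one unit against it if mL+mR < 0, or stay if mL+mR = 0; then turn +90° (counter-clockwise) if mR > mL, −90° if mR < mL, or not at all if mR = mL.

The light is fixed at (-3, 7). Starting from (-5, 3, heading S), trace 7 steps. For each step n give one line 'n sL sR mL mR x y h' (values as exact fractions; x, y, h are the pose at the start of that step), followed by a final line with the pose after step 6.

0 200/37 40/9 3280/333 -2380/333 -5 3 S
1 50/13 25/4 525/52 -425/52 -5 2 W
2 8 200/13 304/13 -252/13 -6 2 N
3 20 100/13 360/13 -230/13 -6 3 E
4 200/37 40/9 3280/333 -2380/333 -5 3 S
5 50/13 25/4 525/52 -425/52 -5 2 W
6 8 200/13 304/13 -252/13 -6 2 N
final -6 3 E

n=0: pose=(-5,3,S); sL=200/37, sR=40/9; mL=3280/333, mR=-2380/333; mL+mR=100/37 → advance +1; mR−mL=-5660/333 → turn -1·90°
n=1: pose=(-5,2,W); sL=50/13, sR=25/4; mL=525/52, mR=-425/52; mL+mR=25/13 → advance +1; mR−mL=-475/26 → turn -1·90°
n=2: pose=(-6,2,N); sL=8, sR=200/13; mL=304/13, mR=-252/13; mL+mR=4 → advance +1; mR−mL=-556/13 → turn -1·90°
n=3: pose=(-6,3,E); sL=20, sR=100/13; mL=360/13, mR=-230/13; mL+mR=10 → advance +1; mR−mL=-590/13 → turn -1·90°
n=4: pose=(-5,3,S); sL=200/37, sR=40/9; mL=3280/333, mR=-2380/333; mL+mR=100/37 → advance +1; mR−mL=-5660/333 → turn -1·90°
n=5: pose=(-5,2,W); sL=50/13, sR=25/4; mL=525/52, mR=-425/52; mL+mR=25/13 → advance +1; mR−mL=-475/26 → turn -1·90°
n=6: pose=(-6,2,N); sL=8, sR=200/13; mL=304/13, mR=-252/13; mL+mR=4 → advance +1; mR−mL=-556/13 → turn -1·90°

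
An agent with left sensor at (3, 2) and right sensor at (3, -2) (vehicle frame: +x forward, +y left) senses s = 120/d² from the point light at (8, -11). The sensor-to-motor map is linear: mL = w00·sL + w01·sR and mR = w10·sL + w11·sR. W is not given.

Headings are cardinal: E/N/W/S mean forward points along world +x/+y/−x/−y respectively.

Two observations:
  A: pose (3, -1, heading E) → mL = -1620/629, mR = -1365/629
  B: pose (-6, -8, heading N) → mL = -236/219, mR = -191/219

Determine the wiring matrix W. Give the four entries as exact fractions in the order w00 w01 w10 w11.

-1 -1 -1/2 -1

obs A: pose=(3,-1,E) → sL=30/37, sR=30/17, mL=-1620/629, mR=-1365/629
obs B: pose=(-6,-8,N) → sL=30/73, sR=2/3, mL=-236/219, mR=-191/219
sensor matrix S = [[30/37, 30/17], [30/73, 2/3]]; det S = -8480/45917
solve [mL_A; mL_B] = S·[w00; w01] and [mR_A; mR_B] = S·[w10; w11]:
  w00 = -1, w01 = -1, w10 = -1/2, w11 = -1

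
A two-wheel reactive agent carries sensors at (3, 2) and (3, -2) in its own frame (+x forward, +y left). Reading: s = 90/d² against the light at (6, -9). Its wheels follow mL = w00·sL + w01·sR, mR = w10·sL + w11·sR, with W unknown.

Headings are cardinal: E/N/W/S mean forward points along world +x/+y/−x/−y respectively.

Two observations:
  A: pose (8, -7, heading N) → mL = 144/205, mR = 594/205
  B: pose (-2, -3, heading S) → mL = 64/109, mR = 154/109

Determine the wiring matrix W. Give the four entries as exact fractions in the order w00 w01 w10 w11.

obs A: pose=(8,-7,N) → sL=18/5, sR=90/41, mL=144/205, mR=594/205
obs B: pose=(-2,-3,S) → sL=2, sR=90/109, mL=64/109, mR=154/109
sensor matrix S = [[18/5, 90/41], [2, 90/109]]; det S = -6336/4469
solve [mL_A; mL_B] = S·[w00; w01] and [mR_A; mR_B] = S·[w10; w11]:
  w00 = 1/2, w01 = -1/2, w10 = 1/2, w11 = 1/2

1/2 -1/2 1/2 1/2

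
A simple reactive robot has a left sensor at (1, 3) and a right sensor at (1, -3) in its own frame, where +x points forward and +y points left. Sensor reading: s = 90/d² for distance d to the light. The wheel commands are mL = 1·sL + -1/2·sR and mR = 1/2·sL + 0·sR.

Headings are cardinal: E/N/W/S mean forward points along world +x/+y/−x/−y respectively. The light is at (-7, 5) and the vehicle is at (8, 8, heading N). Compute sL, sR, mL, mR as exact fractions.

9/16 9/34 117/272 9/32

left sensor world pos  = (5, 9); dL² = 160
right sensor world pos = (11, 9); dR² = 340
sL = 90/160 = 9/16
sR = 90/340 = 9/34
mL = 1·sL + -1/2·sR = 117/272
mR = 1/2·sL + 0·sR = 9/32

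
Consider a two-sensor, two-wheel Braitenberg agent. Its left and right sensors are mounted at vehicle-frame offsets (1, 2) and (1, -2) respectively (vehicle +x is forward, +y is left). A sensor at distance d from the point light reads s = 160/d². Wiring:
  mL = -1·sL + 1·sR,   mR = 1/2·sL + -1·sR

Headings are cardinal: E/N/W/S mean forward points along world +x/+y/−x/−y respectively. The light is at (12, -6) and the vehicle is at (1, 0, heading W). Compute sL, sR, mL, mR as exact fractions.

1 10/13 -3/13 -7/26

left sensor world pos  = (0, -2); dL² = 160
right sensor world pos = (0, 2); dR² = 208
sL = 160/160 = 1
sR = 160/208 = 10/13
mL = -1·sL + 1·sR = -3/13
mR = 1/2·sL + -1·sR = -7/26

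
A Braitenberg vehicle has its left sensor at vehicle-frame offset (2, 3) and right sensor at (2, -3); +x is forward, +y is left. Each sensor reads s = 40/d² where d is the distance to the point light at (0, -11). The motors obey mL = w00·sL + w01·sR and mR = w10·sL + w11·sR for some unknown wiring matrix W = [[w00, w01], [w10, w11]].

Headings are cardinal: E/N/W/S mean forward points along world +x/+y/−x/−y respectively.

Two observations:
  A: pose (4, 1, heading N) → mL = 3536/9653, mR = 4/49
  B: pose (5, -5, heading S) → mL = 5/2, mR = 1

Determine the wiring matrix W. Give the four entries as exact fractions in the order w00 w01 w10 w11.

1 1 0 1/2

obs A: pose=(4,1,N) → sL=40/197, sR=8/49, mL=3536/9653, mR=4/49
obs B: pose=(5,-5,S) → sL=1/2, sR=2, mL=5/2, mR=1
sensor matrix S = [[40/197, 8/49], [1/2, 2]]; det S = 3132/9653
solve [mL_A; mL_B] = S·[w00; w01] and [mR_A; mR_B] = S·[w10; w11]:
  w00 = 1, w01 = 1, w10 = 0, w11 = 1/2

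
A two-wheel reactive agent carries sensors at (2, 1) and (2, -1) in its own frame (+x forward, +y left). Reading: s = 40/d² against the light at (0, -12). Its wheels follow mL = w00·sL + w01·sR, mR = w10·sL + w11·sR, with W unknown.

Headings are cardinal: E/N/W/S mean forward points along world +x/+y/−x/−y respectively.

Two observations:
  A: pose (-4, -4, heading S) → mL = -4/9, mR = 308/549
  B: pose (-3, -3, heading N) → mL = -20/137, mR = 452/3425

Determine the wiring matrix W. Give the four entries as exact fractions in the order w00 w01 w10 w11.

obs A: pose=(-4,-4,S) → sL=8/9, sR=40/61, mL=-4/9, mR=308/549
obs B: pose=(-3,-3,N) → sL=40/137, sR=8/25, mL=-20/137, mR=452/3425
sensor matrix S = [[8/9, 40/61], [40/137, 8/25]]; det S = 174848/1880325
solve [mL_A; mL_B] = S·[w00; w01] and [mR_A; mR_B] = S·[w10; w11]:
  w00 = -1/2, w01 = 0, w10 = 1, w11 = -1/2

-1/2 0 1 -1/2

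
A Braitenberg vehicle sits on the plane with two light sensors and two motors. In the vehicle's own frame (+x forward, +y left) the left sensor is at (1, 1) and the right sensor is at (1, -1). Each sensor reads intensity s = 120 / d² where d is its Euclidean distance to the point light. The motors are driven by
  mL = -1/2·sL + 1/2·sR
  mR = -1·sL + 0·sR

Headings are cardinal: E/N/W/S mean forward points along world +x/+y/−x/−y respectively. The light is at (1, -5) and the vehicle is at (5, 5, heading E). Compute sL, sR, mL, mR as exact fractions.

60/73 60/53 600/3869 -60/73

left sensor world pos  = (6, 6); dL² = 146
right sensor world pos = (6, 4); dR² = 106
sL = 120/146 = 60/73
sR = 120/106 = 60/53
mL = -1/2·sL + 1/2·sR = 600/3869
mR = -1·sL + 0·sR = -60/73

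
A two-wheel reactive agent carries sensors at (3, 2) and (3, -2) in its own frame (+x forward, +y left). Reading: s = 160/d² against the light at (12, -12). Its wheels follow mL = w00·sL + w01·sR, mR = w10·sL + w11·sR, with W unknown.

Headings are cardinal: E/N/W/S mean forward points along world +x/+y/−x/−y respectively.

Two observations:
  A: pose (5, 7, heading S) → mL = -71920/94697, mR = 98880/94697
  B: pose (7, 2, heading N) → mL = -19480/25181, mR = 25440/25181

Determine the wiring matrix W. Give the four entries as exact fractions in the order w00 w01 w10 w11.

obs A: pose=(5,7,S) → sL=160/281, sR=160/337, mL=-71920/94697, mR=98880/94697
obs B: pose=(7,2,N) → sL=80/169, sR=80/149, mL=-19480/25181, mR=25440/25181
sensor matrix S = [[160/281, 160/337], [80/169, 80/149]]; det S = 193075200/2384565157
solve [mL_A; mL_B] = S·[w00; w01] and [mR_A; mR_B] = S·[w10; w11]:
  w00 = -1/2, w01 = -1, w10 = 1, w11 = 1

-1/2 -1 1 1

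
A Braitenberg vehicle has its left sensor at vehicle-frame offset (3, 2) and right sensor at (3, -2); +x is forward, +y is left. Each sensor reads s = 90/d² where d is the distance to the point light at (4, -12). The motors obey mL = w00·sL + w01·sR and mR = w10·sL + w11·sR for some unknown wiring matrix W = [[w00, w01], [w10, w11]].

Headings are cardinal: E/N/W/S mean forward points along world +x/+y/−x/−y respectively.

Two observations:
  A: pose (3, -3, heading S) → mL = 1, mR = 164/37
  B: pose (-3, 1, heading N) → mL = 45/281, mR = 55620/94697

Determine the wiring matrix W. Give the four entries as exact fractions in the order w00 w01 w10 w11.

obs A: pose=(3,-3,S) → sL=90/37, sR=2, mL=1, mR=164/37
obs B: pose=(-3,1,N) → sL=90/337, sR=90/281, mL=45/281, mR=55620/94697
sensor matrix S = [[90/37, 2], [90/337, 90/281]]; det S = 858240/3503789
solve [mL_A; mL_B] = S·[w00; w01] and [mR_A; mR_B] = S·[w10; w11]:
  w00 = 0, w01 = 1/2, w10 = 1, w11 = 1

0 1/2 1 1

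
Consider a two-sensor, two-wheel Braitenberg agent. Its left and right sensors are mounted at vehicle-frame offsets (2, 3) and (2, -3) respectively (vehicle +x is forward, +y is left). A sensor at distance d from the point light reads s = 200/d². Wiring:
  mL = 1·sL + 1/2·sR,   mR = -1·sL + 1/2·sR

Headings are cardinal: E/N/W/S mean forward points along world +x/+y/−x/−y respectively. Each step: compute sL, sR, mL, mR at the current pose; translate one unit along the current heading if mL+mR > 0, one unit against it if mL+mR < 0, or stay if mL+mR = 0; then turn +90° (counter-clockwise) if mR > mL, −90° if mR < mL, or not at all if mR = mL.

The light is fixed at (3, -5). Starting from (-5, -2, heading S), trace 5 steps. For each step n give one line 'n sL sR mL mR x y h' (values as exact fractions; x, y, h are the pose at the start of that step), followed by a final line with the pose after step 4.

n=0: pose=(-5,-2,S); sL=100/13, sR=100/61; mL=6750/793, mR=-5450/793; mL+mR=100/61 → advance +1; mR−mL=-200/13 → turn -1·90°
n=1: pose=(-5,-3,W); sL=200/101, sR=8/5; mL=1404/505, mR=-596/505; mL+mR=8/5 → advance +1; mR−mL=-400/101 → turn -1·90°
n=2: pose=(-6,-3,N); sL=5/4, sR=50/13; mL=165/52, mR=35/52; mL+mR=50/13 → advance +1; mR−mL=-5/2 → turn -1·90°
n=3: pose=(-6,-2,E); sL=40/17, sR=200/49; mL=3660/833, mR=-260/833; mL+mR=200/49 → advance +1; mR−mL=-80/17 → turn -1·90°
n=4: pose=(-5,-2,S); sL=100/13, sR=100/61; mL=6750/793, mR=-5450/793; mL+mR=100/61 → advance +1; mR−mL=-200/13 → turn -1·90°

0 100/13 100/61 6750/793 -5450/793 -5 -2 S
1 200/101 8/5 1404/505 -596/505 -5 -3 W
2 5/4 50/13 165/52 35/52 -6 -3 N
3 40/17 200/49 3660/833 -260/833 -6 -2 E
4 100/13 100/61 6750/793 -5450/793 -5 -2 S
final -5 -3 W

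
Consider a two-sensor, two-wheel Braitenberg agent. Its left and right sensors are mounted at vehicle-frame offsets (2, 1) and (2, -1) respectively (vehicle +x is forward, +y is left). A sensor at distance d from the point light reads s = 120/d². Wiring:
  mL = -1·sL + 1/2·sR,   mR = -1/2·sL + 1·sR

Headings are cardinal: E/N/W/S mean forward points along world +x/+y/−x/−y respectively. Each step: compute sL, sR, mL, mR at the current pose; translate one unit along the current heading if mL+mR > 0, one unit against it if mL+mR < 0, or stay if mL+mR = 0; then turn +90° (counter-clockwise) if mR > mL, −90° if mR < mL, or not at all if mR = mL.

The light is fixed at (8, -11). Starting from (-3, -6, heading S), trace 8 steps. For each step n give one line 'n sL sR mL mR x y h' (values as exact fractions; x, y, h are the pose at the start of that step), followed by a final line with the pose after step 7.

n=0: pose=(-3,-6,S); sL=120/109, sR=40/51; mL=-3940/5559, mR=1300/5559; mL+mR=-880/1853 → advance -1; mR−mL=5240/5559 → turn +1·90°
n=1: pose=(-3,-5,E); sL=12/13, sR=60/53; mL=-246/689, mR=462/689; mL+mR=216/689 → advance +1; mR−mL=708/689 → turn +1·90°
n=2: pose=(-2,-5,N); sL=24/37, sR=24/29; mL=-252/1073, mR=540/1073; mL+mR=288/1073 → advance +1; mR−mL=792/1073 → turn +1·90°
n=3: pose=(-2,-4,W); sL=2/3, sR=15/26; mL=-59/156, mR=19/78; mL+mR=-7/52 → advance -1; mR−mL=97/156 → turn +1·90°
n=4: pose=(-1,-4,S); sL=120/89, sR=24/25; mL=-1932/2225, mR=636/2225; mL+mR=-1296/2225 → advance -1; mR−mL=2568/2225 → turn +1·90°
n=5: pose=(-1,-3,E); sL=12/13, sR=60/49; mL=-198/637, mR=486/637; mL+mR=288/637 → advance +1; mR−mL=684/637 → turn +1·90°
n=6: pose=(0,-3,N); sL=120/181, sR=120/149; mL=-7020/26969, mR=12780/26969; mL+mR=5760/26969 → advance +1; mR−mL=19800/26969 → turn +1·90°
n=7: pose=(0,-2,W); sL=30/41, sR=3/5; mL=-177/410, mR=48/205; mL+mR=-81/410 → advance -1; mR−mL=273/410 → turn +1·90°

0 120/109 40/51 -3940/5559 1300/5559 -3 -6 S
1 12/13 60/53 -246/689 462/689 -3 -5 E
2 24/37 24/29 -252/1073 540/1073 -2 -5 N
3 2/3 15/26 -59/156 19/78 -2 -4 W
4 120/89 24/25 -1932/2225 636/2225 -1 -4 S
5 12/13 60/49 -198/637 486/637 -1 -3 E
6 120/181 120/149 -7020/26969 12780/26969 0 -3 N
7 30/41 3/5 -177/410 48/205 0 -2 W
final 1 -2 S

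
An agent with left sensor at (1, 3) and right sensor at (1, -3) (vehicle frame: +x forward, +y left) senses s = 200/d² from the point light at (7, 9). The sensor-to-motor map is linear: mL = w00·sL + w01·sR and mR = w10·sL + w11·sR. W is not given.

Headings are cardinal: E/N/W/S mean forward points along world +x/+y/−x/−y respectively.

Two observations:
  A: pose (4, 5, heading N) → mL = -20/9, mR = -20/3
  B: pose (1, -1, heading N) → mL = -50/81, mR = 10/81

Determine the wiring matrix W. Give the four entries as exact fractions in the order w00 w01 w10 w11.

-1/2 0 1 -1/2

obs A: pose=(4,5,N) → sL=40/9, sR=200/9, mL=-20/9, mR=-20/3
obs B: pose=(1,-1,N) → sL=100/81, sR=20/9, mL=-50/81, mR=10/81
sensor matrix S = [[40/9, 200/9], [100/81, 20/9]]; det S = -12800/729
solve [mL_A; mL_B] = S·[w00; w01] and [mR_A; mR_B] = S·[w10; w11]:
  w00 = -1/2, w01 = 0, w10 = 1, w11 = -1/2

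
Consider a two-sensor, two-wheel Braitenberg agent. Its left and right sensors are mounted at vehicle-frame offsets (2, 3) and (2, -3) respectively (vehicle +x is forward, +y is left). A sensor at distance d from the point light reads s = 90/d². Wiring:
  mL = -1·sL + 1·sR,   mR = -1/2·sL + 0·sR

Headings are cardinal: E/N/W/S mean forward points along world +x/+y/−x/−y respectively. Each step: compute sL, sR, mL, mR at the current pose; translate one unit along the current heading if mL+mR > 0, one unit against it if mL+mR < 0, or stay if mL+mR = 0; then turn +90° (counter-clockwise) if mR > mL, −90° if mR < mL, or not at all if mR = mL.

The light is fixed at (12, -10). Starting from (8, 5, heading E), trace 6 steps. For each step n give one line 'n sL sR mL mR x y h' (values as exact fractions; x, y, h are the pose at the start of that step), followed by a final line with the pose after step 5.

0 45/164 45/74 2025/6068 -45/328 8 5 E
1 90/169 18/41 -648/6929 -45/169 9 5 S
2 45/97 45/193 -4320/18721 -45/194 9 6 W
3 90/349 18/65 432/22685 -45/349 10 6 N
4 5/18 5/8 25/72 -5/36 10 5 E
5 90/173 18/37 -216/6401 -45/173 11 5 S
final 11 6 W

n=0: pose=(8,5,E); sL=45/164, sR=45/74; mL=2025/6068, mR=-45/328; mL+mR=2385/12136 → advance +1; mR−mL=-5715/12136 → turn -1·90°
n=1: pose=(9,5,S); sL=90/169, sR=18/41; mL=-648/6929, mR=-45/169; mL+mR=-2493/6929 → advance -1; mR−mL=-1197/6929 → turn -1·90°
n=2: pose=(9,6,W); sL=45/97, sR=45/193; mL=-4320/18721, mR=-45/194; mL+mR=-17325/37442 → advance -1; mR−mL=-45/37442 → turn -1·90°
n=3: pose=(10,6,N); sL=90/349, sR=18/65; mL=432/22685, mR=-45/349; mL+mR=-2493/22685 → advance -1; mR−mL=-3357/22685 → turn -1·90°
n=4: pose=(10,5,E); sL=5/18, sR=5/8; mL=25/72, mR=-5/36; mL+mR=5/24 → advance +1; mR−mL=-35/72 → turn -1·90°
n=5: pose=(11,5,S); sL=90/173, sR=18/37; mL=-216/6401, mR=-45/173; mL+mR=-1881/6401 → advance -1; mR−mL=-1449/6401 → turn -1·90°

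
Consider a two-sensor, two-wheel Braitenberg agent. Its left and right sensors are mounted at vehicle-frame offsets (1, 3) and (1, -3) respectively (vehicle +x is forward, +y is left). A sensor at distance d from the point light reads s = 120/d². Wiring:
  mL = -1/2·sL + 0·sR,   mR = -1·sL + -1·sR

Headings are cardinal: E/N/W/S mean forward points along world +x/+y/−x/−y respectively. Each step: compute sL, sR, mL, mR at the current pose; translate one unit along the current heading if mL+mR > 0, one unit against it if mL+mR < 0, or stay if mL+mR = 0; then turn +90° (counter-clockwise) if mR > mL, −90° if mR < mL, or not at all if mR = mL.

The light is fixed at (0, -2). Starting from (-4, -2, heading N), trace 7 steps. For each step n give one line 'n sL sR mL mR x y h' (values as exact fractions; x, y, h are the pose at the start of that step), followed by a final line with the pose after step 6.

0 12/5 60 -6/5 -312/5 -4 -2 N
1 120/13 24/5 -60/13 -912/65 -4 -3 E
2 15 30/17 -15/2 -285/17 -5 -3 S
3 8/3 8/3 -4/3 -16/3 -5 -2 W
4 12/5 60 -6/5 -312/5 -4 -2 N
5 120/13 24/5 -60/13 -912/65 -4 -3 E
6 15 30/17 -15/2 -285/17 -5 -3 S
final -5 -2 W

n=0: pose=(-4,-2,N); sL=12/5, sR=60; mL=-6/5, mR=-312/5; mL+mR=-318/5 → advance -1; mR−mL=-306/5 → turn -1·90°
n=1: pose=(-4,-3,E); sL=120/13, sR=24/5; mL=-60/13, mR=-912/65; mL+mR=-1212/65 → advance -1; mR−mL=-612/65 → turn -1·90°
n=2: pose=(-5,-3,S); sL=15, sR=30/17; mL=-15/2, mR=-285/17; mL+mR=-825/34 → advance -1; mR−mL=-315/34 → turn -1·90°
n=3: pose=(-5,-2,W); sL=8/3, sR=8/3; mL=-4/3, mR=-16/3; mL+mR=-20/3 → advance -1; mR−mL=-4 → turn -1·90°
n=4: pose=(-4,-2,N); sL=12/5, sR=60; mL=-6/5, mR=-312/5; mL+mR=-318/5 → advance -1; mR−mL=-306/5 → turn -1·90°
n=5: pose=(-4,-3,E); sL=120/13, sR=24/5; mL=-60/13, mR=-912/65; mL+mR=-1212/65 → advance -1; mR−mL=-612/65 → turn -1·90°
n=6: pose=(-5,-3,S); sL=15, sR=30/17; mL=-15/2, mR=-285/17; mL+mR=-825/34 → advance -1; mR−mL=-315/34 → turn -1·90°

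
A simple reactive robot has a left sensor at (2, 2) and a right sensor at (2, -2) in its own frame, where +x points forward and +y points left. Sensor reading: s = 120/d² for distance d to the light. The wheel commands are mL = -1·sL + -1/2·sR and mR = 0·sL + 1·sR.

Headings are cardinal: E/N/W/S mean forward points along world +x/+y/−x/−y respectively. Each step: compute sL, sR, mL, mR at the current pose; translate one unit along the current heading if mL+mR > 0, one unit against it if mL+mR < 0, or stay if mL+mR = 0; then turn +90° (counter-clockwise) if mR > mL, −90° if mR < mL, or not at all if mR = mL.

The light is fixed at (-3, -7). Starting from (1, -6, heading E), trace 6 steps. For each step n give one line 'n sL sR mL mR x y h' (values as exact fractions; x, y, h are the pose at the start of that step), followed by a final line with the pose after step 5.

0 8/3 120/37 -476/111 120/37 1 -6 E
1 12 60/17 -234/17 60/17 0 -6 N
2 24 24 -36 24 0 -7 W
3 3 15 -21/2 15 1 -7 S
4 120/37 8/3 -508/111 8/3 1 -8 E
5 60 60/13 -810/13 60/13 0 -8 N
final 0 -9 W

n=0: pose=(1,-6,E); sL=8/3, sR=120/37; mL=-476/111, mR=120/37; mL+mR=-116/111 → advance -1; mR−mL=836/111 → turn +1·90°
n=1: pose=(0,-6,N); sL=12, sR=60/17; mL=-234/17, mR=60/17; mL+mR=-174/17 → advance -1; mR−mL=294/17 → turn +1·90°
n=2: pose=(0,-7,W); sL=24, sR=24; mL=-36, mR=24; mL+mR=-12 → advance -1; mR−mL=60 → turn +1·90°
n=3: pose=(1,-7,S); sL=3, sR=15; mL=-21/2, mR=15; mL+mR=9/2 → advance +1; mR−mL=51/2 → turn +1·90°
n=4: pose=(1,-8,E); sL=120/37, sR=8/3; mL=-508/111, mR=8/3; mL+mR=-212/111 → advance -1; mR−mL=268/37 → turn +1·90°
n=5: pose=(0,-8,N); sL=60, sR=60/13; mL=-810/13, mR=60/13; mL+mR=-750/13 → advance -1; mR−mL=870/13 → turn +1·90°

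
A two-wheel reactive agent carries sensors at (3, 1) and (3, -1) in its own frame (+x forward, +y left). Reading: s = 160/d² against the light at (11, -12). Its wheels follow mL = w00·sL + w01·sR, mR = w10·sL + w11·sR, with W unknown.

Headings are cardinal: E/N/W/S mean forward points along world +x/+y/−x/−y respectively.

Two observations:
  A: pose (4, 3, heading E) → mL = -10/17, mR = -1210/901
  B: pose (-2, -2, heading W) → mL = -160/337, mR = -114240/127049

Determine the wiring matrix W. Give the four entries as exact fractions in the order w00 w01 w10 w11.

obs A: pose=(4,3,E) → sL=10/17, sR=40/53, mL=-10/17, mR=-1210/901
obs B: pose=(-2,-2,W) → sL=160/337, sR=160/377, mL=-160/337, mR=-114240/127049
sensor matrix S = [[10/17, 40/53], [160/337, 160/377]]; det S = -12440000/114471149
solve [mL_A; mL_B] = S·[w00; w01] and [mR_A; mR_B] = S·[w10; w11]:
  w00 = -1, w01 = 0, w10 = -1, w11 = -1

-1 0 -1 -1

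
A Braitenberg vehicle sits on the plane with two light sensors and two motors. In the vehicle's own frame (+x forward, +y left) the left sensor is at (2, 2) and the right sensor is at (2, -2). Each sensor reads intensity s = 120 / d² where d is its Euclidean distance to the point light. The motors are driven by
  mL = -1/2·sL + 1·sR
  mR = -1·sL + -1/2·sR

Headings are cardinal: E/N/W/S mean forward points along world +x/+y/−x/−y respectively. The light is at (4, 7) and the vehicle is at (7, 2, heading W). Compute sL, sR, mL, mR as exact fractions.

left sensor world pos  = (5, 0); dL² = 50
right sensor world pos = (5, 4); dR² = 10
sL = 120/50 = 12/5
sR = 120/10 = 12
mL = -1/2·sL + 1·sR = 54/5
mR = -1·sL + -1/2·sR = -42/5

12/5 12 54/5 -42/5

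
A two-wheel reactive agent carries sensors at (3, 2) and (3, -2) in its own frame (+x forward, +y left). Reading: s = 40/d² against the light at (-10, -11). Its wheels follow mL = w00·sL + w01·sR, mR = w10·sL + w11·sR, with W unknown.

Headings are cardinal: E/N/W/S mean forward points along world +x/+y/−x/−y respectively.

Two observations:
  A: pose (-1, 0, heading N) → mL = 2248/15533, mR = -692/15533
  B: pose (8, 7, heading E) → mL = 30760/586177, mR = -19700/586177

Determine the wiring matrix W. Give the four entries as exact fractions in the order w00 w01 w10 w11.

1/2 1/2 1/2 -1

obs A: pose=(-1,0,N) → sL=8/49, sR=40/317, mL=2248/15533, mR=-692/15533
obs B: pose=(8,7,E) → sL=40/841, sR=40/697, mL=30760/586177, mR=-19700/586177
sensor matrix S = [[8/49, 40/317], [40/841, 40/697]]; det S = 30666240/9105087341
solve [mL_A; mL_B] = S·[w00; w01] and [mR_A; mR_B] = S·[w10; w11]:
  w00 = 1/2, w01 = 1/2, w10 = 1/2, w11 = -1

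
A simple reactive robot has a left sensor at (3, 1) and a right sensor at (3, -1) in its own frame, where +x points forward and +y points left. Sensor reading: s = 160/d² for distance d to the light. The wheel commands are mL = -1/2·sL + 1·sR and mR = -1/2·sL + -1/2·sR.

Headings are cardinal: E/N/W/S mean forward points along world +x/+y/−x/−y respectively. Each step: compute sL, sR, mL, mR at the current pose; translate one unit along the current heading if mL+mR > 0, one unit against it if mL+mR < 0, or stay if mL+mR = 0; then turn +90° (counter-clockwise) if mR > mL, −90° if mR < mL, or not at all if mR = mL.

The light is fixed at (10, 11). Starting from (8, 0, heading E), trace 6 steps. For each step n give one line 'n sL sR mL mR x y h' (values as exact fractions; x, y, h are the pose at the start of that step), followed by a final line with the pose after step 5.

0 160/101 32/29 912/2929 -3936/2929 8 0 E
1 4/5 40/53 94/265 -206/265 7 0 S
2 160/157 160/117 15760/18369 -21920/18369 7 1 W
3 80/29 16/5 264/145 -432/145 8 1 N
4 160/101 32/29 912/2929 -3936/2929 8 0 E
5 4/5 40/53 94/265 -206/265 7 0 S
final 7 1 W

n=0: pose=(8,0,E); sL=160/101, sR=32/29; mL=912/2929, mR=-3936/2929; mL+mR=-3024/2929 → advance -1; mR−mL=-48/29 → turn -1·90°
n=1: pose=(7,0,S); sL=4/5, sR=40/53; mL=94/265, mR=-206/265; mL+mR=-112/265 → advance -1; mR−mL=-60/53 → turn -1·90°
n=2: pose=(7,1,W); sL=160/157, sR=160/117; mL=15760/18369, mR=-21920/18369; mL+mR=-6160/18369 → advance -1; mR−mL=-80/39 → turn -1·90°
n=3: pose=(8,1,N); sL=80/29, sR=16/5; mL=264/145, mR=-432/145; mL+mR=-168/145 → advance -1; mR−mL=-24/5 → turn -1·90°
n=4: pose=(8,0,E); sL=160/101, sR=32/29; mL=912/2929, mR=-3936/2929; mL+mR=-3024/2929 → advance -1; mR−mL=-48/29 → turn -1·90°
n=5: pose=(7,0,S); sL=4/5, sR=40/53; mL=94/265, mR=-206/265; mL+mR=-112/265 → advance -1; mR−mL=-60/53 → turn -1·90°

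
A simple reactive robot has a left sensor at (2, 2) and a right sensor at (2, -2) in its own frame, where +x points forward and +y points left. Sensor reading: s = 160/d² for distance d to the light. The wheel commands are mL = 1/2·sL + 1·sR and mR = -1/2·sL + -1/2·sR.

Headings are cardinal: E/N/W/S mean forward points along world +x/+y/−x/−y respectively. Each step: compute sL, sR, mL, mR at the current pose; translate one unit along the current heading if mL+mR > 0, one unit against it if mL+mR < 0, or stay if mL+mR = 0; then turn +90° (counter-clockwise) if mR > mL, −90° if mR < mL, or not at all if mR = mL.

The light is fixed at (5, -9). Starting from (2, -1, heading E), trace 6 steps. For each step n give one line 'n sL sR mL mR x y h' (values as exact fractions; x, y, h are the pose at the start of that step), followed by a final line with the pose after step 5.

0 160/101 160/37 19120/3737 -11040/3737 2 -1 E
1 40/9 40/13 620/117 -440/117 3 -1 S
2 160/41 160/97 14320/3977 -11040/3977 3 -2 W
3 80/53 80/41 5880/2173 -3760/2173 2 -2 N
4 160/101 160/37 19120/3737 -11040/3737 2 -1 E
5 40/9 40/13 620/117 -440/117 3 -1 S
final 3 -2 W

n=0: pose=(2,-1,E); sL=160/101, sR=160/37; mL=19120/3737, mR=-11040/3737; mL+mR=80/37 → advance +1; mR−mL=-30160/3737 → turn -1·90°
n=1: pose=(3,-1,S); sL=40/9, sR=40/13; mL=620/117, mR=-440/117; mL+mR=20/13 → advance +1; mR−mL=-1060/117 → turn -1·90°
n=2: pose=(3,-2,W); sL=160/41, sR=160/97; mL=14320/3977, mR=-11040/3977; mL+mR=80/97 → advance +1; mR−mL=-25360/3977 → turn -1·90°
n=3: pose=(2,-2,N); sL=80/53, sR=80/41; mL=5880/2173, mR=-3760/2173; mL+mR=40/41 → advance +1; mR−mL=-9640/2173 → turn -1·90°
n=4: pose=(2,-1,E); sL=160/101, sR=160/37; mL=19120/3737, mR=-11040/3737; mL+mR=80/37 → advance +1; mR−mL=-30160/3737 → turn -1·90°
n=5: pose=(3,-1,S); sL=40/9, sR=40/13; mL=620/117, mR=-440/117; mL+mR=20/13 → advance +1; mR−mL=-1060/117 → turn -1·90°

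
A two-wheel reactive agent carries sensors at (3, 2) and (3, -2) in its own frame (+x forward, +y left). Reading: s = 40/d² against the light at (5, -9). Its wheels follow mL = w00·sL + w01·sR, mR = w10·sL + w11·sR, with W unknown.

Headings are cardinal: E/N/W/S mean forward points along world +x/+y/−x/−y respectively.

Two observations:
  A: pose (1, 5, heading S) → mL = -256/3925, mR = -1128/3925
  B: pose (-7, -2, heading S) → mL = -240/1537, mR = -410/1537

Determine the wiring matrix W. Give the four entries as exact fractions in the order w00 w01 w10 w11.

-1 1 -1/2 -1/2

obs A: pose=(1,5,S) → sL=8/25, sR=40/157, mL=-256/3925, mR=-1128/3925
obs B: pose=(-7,-2,S) → sL=10/29, sR=10/53, mL=-240/1537, mR=-410/1537
sensor matrix S = [[8/25, 40/157], [10/29, 10/53]]; det S = -33152/1206545
solve [mL_A; mL_B] = S·[w00; w01] and [mR_A; mR_B] = S·[w10; w11]:
  w00 = -1, w01 = 1, w10 = -1/2, w11 = -1/2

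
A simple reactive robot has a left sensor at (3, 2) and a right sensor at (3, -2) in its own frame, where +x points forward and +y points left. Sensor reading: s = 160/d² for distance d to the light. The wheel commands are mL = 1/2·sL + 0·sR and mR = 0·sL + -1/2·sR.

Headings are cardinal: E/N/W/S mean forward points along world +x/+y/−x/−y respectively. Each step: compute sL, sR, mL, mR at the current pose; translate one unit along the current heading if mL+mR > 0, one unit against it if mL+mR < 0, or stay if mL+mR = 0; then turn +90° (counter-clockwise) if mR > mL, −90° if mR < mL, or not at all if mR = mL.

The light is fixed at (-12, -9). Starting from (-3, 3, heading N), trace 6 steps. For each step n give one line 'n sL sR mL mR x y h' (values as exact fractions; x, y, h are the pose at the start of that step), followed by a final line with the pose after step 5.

n=0: pose=(-3,3,N); sL=80/137, sR=80/173; mL=40/137, mR=-40/173; mL+mR=1440/23701 → advance +1; mR−mL=-12400/23701 → turn -1·90°
n=1: pose=(-3,4,E); sL=160/369, sR=32/53; mL=80/369, mR=-16/53; mL+mR=-1664/19557 → advance -1; mR−mL=-10144/19557 → turn -1·90°
n=2: pose=(-4,4,S); sL=4/5, sR=20/17; mL=2/5, mR=-10/17; mL+mR=-16/85 → advance -1; mR−mL=-84/85 → turn -1·90°
n=3: pose=(-4,5,W); sL=160/169, sR=160/281; mL=80/169, mR=-80/281; mL+mR=8960/47489 → advance +1; mR−mL=-36000/47489 → turn -1·90°
n=4: pose=(-5,5,N); sL=80/157, sR=16/37; mL=40/157, mR=-8/37; mL+mR=224/5809 → advance +1; mR−mL=-2736/5809 → turn -1·90°
n=5: pose=(-5,6,E); sL=160/389, sR=160/269; mL=80/389, mR=-80/269; mL+mR=-9600/104641 → advance -1; mR−mL=-52640/104641 → turn -1·90°

0 80/137 80/173 40/137 -40/173 -3 3 N
1 160/369 32/53 80/369 -16/53 -3 4 E
2 4/5 20/17 2/5 -10/17 -4 4 S
3 160/169 160/281 80/169 -80/281 -4 5 W
4 80/157 16/37 40/157 -8/37 -5 5 N
5 160/389 160/269 80/389 -80/269 -5 6 E
final -6 6 S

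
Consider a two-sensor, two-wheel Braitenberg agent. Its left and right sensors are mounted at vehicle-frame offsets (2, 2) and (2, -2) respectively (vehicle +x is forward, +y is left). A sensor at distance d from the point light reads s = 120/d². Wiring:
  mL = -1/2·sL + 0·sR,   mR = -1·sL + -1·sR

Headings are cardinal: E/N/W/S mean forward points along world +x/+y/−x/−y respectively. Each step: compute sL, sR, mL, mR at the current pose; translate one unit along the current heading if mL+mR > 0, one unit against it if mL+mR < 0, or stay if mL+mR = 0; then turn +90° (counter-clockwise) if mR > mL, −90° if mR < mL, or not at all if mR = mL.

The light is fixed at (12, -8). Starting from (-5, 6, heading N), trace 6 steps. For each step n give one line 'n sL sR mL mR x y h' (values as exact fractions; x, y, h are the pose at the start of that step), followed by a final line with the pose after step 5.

n=0: pose=(-5,6,N); sL=120/617, sR=120/481; mL=-60/617, mR=-131760/296777; mL+mR=-160620/296777 → advance -1; mR−mL=-102900/296777 → turn -1·90°
n=1: pose=(-5,5,E); sL=4/15, sR=60/173; mL=-2/15, mR=-1592/2595; mL+mR=-646/865 → advance -1; mR−mL=-1246/2595 → turn -1·90°
n=2: pose=(-6,5,S); sL=120/377, sR=120/521; mL=-60/377, mR=-107760/196417; mL+mR=-139020/196417 → advance -1; mR−mL=-76500/196417 → turn -1·90°
n=3: pose=(-6,6,W); sL=15/68, sR=15/82; mL=-15/136, mR=-1125/2788; mL+mR=-2865/5576 → advance -1; mR−mL=-1635/5576 → turn -1·90°
n=4: pose=(-5,6,N); sL=120/617, sR=120/481; mL=-60/617, mR=-131760/296777; mL+mR=-160620/296777 → advance -1; mR−mL=-102900/296777 → turn -1·90°
n=5: pose=(-5,5,E); sL=4/15, sR=60/173; mL=-2/15, mR=-1592/2595; mL+mR=-646/865 → advance -1; mR−mL=-1246/2595 → turn -1·90°

0 120/617 120/481 -60/617 -131760/296777 -5 6 N
1 4/15 60/173 -2/15 -1592/2595 -5 5 E
2 120/377 120/521 -60/377 -107760/196417 -6 5 S
3 15/68 15/82 -15/136 -1125/2788 -6 6 W
4 120/617 120/481 -60/617 -131760/296777 -5 6 N
5 4/15 60/173 -2/15 -1592/2595 -5 5 E
final -6 5 S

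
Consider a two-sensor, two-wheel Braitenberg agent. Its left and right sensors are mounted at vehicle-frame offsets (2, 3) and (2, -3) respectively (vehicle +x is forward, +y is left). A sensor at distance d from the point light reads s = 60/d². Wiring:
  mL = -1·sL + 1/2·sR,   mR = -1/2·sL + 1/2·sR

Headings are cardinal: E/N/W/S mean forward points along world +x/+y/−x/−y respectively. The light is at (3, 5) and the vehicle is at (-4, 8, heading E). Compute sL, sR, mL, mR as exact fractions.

60/61 12/5 66/305 216/305

left sensor world pos  = (-2, 11); dL² = 61
right sensor world pos = (-2, 5); dR² = 25
sL = 60/61 = 60/61
sR = 60/25 = 12/5
mL = -1·sL + 1/2·sR = 66/305
mR = -1/2·sL + 1/2·sR = 216/305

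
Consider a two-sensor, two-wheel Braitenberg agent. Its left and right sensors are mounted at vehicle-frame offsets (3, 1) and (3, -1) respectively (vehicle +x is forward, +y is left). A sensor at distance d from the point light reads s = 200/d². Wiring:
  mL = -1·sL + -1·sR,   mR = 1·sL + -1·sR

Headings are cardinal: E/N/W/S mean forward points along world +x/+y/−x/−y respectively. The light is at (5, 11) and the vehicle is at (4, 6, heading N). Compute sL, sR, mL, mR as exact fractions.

25 50 -75 -25

left sensor world pos  = (3, 9); dL² = 8
right sensor world pos = (5, 9); dR² = 4
sL = 200/8 = 25
sR = 200/4 = 50
mL = -1·sL + -1·sR = -75
mR = 1·sL + -1·sR = -25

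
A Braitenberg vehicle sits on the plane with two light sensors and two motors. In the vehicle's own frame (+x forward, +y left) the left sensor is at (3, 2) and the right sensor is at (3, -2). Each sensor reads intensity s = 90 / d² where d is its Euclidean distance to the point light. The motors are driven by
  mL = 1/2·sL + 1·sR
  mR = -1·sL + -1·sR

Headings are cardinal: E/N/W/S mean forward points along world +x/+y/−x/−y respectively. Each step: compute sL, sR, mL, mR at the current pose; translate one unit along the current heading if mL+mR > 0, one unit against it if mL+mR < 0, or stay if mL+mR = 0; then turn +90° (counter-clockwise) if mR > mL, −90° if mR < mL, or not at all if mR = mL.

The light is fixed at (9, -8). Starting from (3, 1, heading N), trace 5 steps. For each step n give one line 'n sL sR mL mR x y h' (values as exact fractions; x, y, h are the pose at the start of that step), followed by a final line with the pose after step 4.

n=0: pose=(3,1,N); sL=45/104, sR=9/16; mL=81/104, mR=-207/208; mL+mR=-45/208 → advance -1; mR−mL=-369/208 → turn -1·90°
n=1: pose=(3,0,E); sL=90/109, sR=2; mL=263/109, mR=-308/109; mL+mR=-45/109 → advance -1; mR−mL=-571/109 → turn -1·90°
n=2: pose=(2,0,S); sL=9/5, sR=45/53; mL=927/530, mR=-702/265; mL+mR=-9/10 → advance -1; mR−mL=-2331/530 → turn -1·90°
n=3: pose=(2,1,W); sL=90/149, sR=90/221; mL=23355/32929, mR=-33300/32929; mL+mR=-45/149 → advance -1; mR−mL=-56655/32929 → turn -1·90°
n=4: pose=(3,1,N); sL=45/104, sR=9/16; mL=81/104, mR=-207/208; mL+mR=-45/208 → advance -1; mR−mL=-369/208 → turn -1·90°

0 45/104 9/16 81/104 -207/208 3 1 N
1 90/109 2 263/109 -308/109 3 0 E
2 9/5 45/53 927/530 -702/265 2 0 S
3 90/149 90/221 23355/32929 -33300/32929 2 1 W
4 45/104 9/16 81/104 -207/208 3 1 N
final 3 0 E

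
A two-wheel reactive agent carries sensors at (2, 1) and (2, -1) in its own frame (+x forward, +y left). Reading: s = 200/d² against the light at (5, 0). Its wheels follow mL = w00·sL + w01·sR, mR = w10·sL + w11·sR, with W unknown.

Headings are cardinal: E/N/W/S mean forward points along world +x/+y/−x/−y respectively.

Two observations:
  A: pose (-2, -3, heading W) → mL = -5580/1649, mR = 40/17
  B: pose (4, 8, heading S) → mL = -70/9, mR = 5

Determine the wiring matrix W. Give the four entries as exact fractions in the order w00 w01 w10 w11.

-1/2 -1 0 1

obs A: pose=(-2,-3,W) → sL=200/97, sR=40/17, mL=-5580/1649, mR=40/17
obs B: pose=(4,8,S) → sL=50/9, sR=5, mL=-70/9, mR=5
sensor matrix S = [[200/97, 40/17], [50/9, 5]]; det S = -41000/14841
solve [mL_A; mL_B] = S·[w00; w01] and [mR_A; mR_B] = S·[w10; w11]:
  w00 = -1/2, w01 = -1, w10 = 0, w11 = 1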